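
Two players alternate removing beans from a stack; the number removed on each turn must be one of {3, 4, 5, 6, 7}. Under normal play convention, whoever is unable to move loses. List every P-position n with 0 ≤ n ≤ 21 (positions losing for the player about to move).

G(0) = 0
G(1) = mex{} = 0
G(2) = mex{} = 0
G(3) = mex{0} = 1
G(4) = mex{0,0} = 1
G(5) = mex{0,0,0} = 1
G(6) = mex{1,0,0,0} = 2
G(7) = mex{1,1,0,0,0} = 2
G(8) = mex{1,1,1,0,0} = 2
G(9) = mex{2,1,1,1,0} = 3
G(10) = mex{2,2,1,1,1} = 0
G(11) = mex{2,2,2,1,1} = 0
G(12) = mex{3,2,2,2,1} = 0
G(13) = mex{0,3,2,2,2} = 1
G(14) = mex{0,0,3,2,2} = 1
G(15) = mex{0,0,0,3,2} = 1
G(16) = mex{1,0,0,0,3} = 2
G(17) = mex{1,1,0,0,0} = 2
G(18) = mex{1,1,1,0,0} = 2
G(19) = mex{2,1,1,1,0} = 3
G(20) = mex{2,2,1,1,1} = 0
G(21) = mex{2,2,2,1,1} = 0
P-positions are exactly the n with G(n) = 0.

0, 1, 2, 10, 11, 12, 20, 21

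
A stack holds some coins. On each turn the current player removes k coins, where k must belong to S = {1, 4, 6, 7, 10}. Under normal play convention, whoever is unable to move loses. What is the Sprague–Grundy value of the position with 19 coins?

1

G(0) = 0
G(1) = mex{0} = 1
G(2) = mex{1} = 0
G(3) = mex{0} = 1
G(4) = mex{1,0} = 2
G(5) = mex{2,1} = 0
G(6) = mex{0,0,0} = 1
G(7) = mex{1,1,1,0} = 2
G(8) = mex{2,2,0,1} = 3
G(9) = mex{3,0,1,0} = 2
G(10) = mex{2,1,2,1,0} = 3
G(11) = mex{3,2,0,2,1} = 4
G(12) = mex{4,3,1,0,0} = 2
G(13) = mex{2,2,2,1,1} = 0
G(14) = mex{0,3,3,2,2} = 1
G(15) = mex{1,4,2,3,0} = 5
G(16) = mex{5,2,3,2,1} = 0
G(17) = mex{0,0,4,3,2} = 1
G(18) = mex{1,1,2,4,3} = 0
G(19) = mex{0,5,0,2,2} = 1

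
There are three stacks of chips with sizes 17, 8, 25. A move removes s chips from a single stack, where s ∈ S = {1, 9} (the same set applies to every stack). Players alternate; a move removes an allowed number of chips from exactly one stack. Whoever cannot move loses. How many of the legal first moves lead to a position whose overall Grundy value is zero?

All stacks use S = {1, 9}:
G(0) = 0
G(1) = mex{0} = 1
G(2) = mex{1} = 0
G(3) = mex{0} = 1
G(4) = mex{1} = 0
G(5) = mex{0} = 1
G(6) = mex{1} = 0
G(7) = mex{0} = 1
G(8) = mex{1} = 0
G(9) = mex{0,0} = 1
G(10) = mex{1,1} = 0
G(11) = mex{0,0} = 1
G(12) = mex{1,1} = 0
G(13) = mex{0,0} = 1
G(14) = mex{1,1} = 0
G(15) = mex{0,0} = 1
G(16) = mex{1,1} = 0
G(17) = mex{0,0} = 1
G(18) = mex{1,1} = 0
G(19) = mex{0,0} = 1
G(20) = mex{1,1} = 0
G(21) = mex{0,0} = 1
G(22) = mex{1,1} = 0
G(23) = mex{0,0} = 1
G(24) = mex{1,1} = 0
G(25) = mex{0,0} = 1
Stack A: G(17) = 1.
Stack B: G(8) = 0.
Stack C: G(25) = 1.
Combined Grundy value = 1 ⊕ 0 ⊕ 1 = 0.
A winning move leaves total XOR = 0, i.e. changes one component's Grundy value g to g ⊕ X where X is the current total.
Stack A: target g' = 1⊕0 = 1, but every legal move changes the Grundy value (mex property), so 0 moves.
Stack B: target g' = 0⊕0 = 0, but every legal move changes the Grundy value (mex property), so 0 moves.
Stack C: target g' = 1⊕0 = 1, but every legal move changes the Grundy value (mex property), so 0 moves.

0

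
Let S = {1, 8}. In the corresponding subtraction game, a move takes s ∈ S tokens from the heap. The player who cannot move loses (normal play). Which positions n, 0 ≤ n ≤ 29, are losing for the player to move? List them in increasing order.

n :  0  1  2  3  4  5  6  7  8  9 10 11 12 13 14 15 16 17 18 19 20 21 22 23 24 25 26 27 28 29
G :  0  1  0  1  0  1  0  1  2  0  1  0  1  0  1  0  1  2  0  1  0  1  0  1  0  1  2  0  1  0
P-positions are exactly the n with G(n) = 0.

0, 2, 4, 6, 9, 11, 13, 15, 18, 20, 22, 24, 27, 29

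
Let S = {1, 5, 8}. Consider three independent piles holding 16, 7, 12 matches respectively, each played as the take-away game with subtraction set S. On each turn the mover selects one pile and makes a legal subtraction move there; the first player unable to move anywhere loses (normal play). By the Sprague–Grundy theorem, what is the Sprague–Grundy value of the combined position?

2

All piles use S = {1, 5, 8}:
n :  0  1  2  3  4  5  6  7  8  9 10 11 12 13 14 15 16
G :  0  1  0  1  0  1  0  1  2  3  2  3  2  0  1  0  1
Pile A: G(16) = 1.
Pile B: G(7) = 1.
Pile C: G(12) = 2.
Combined Grundy value = 1 ⊕ 1 ⊕ 2 = 2.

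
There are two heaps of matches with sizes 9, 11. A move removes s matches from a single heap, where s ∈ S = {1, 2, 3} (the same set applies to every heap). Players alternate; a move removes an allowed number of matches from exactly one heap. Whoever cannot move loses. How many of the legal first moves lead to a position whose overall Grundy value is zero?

2

All heaps use S = {1, 2, 3}:
n :  0  1  2  3  4  5  6  7  8  9 10 11
G :  0  1  2  3  0  1  2  3  0  1  2  3
Heap A: G(9) = 1.
Heap B: G(11) = 3.
Combined Grundy value = 1 ⊕ 3 = 2.
A winning move leaves total XOR = 0, i.e. changes one component's Grundy value g to g ⊕ X where X is the current total.
Heap A: need g' = 1⊕2 = 3. Options: 9−1→G=0, 9−2→G=3, 9−3→G=2. Hits: 1.
Heap B: need g' = 3⊕2 = 1. Options: 11−1→G=2, 11−2→G=1, 11−3→G=0. Hits: 1.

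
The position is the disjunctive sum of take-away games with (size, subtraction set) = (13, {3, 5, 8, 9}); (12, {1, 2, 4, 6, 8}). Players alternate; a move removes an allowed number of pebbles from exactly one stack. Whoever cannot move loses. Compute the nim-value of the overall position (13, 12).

Stack A, S = {3, 5, 8, 9}:
n :  0  1  2  3  4  5  6  7  8  9 10 11 12 13
G :  0  0  0  1  1  1  2  2  2  3  3  3  0  0
G_A(13) = 0.
Stack B, S = {1, 2, 4, 6, 8}:
n :  0  1  2  3  4  5  6  7  8  9 10 11 12
G :  0  1  2  0  1  2  3  4  5  3  0  1  2
G_B(12) = 2.
Combined Grundy value = 0 ⊕ 2 = 2.

2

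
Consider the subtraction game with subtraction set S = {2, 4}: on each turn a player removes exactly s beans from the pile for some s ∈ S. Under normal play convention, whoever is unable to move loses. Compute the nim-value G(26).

1

n :  0  1  2  3  4  5  6  7  8  9 10 11 12 13 14 15 16 17 18 19 20 21 22 23 24 25 26
G :  0  0  1  1  2  2  0  0  1  1  2  2  0  0  1  1  2  2  0  0  1  1  2  2  0  0  1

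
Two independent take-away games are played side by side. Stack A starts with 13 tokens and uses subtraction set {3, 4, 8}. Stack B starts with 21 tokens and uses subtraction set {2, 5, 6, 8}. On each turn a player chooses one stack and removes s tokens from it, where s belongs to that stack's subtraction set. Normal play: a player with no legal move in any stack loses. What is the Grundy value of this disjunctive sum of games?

3

Stack A, S = {3, 4, 8}:
n :  0  1  2  3  4  5  6  7  8  9 10 11 12 13
G :  0  0  0  1  1  1  2  0  2  3  1  3  0  0
G_A(13) = 0.
Stack B, S = {2, 5, 6, 8}:
G(0) = 0
G(1) = mex{} = 0
G(2) = mex{0} = 1
G(3) = mex{0} = 1
G(4) = mex{1} = 0
G(5) = mex{1,0} = 2
G(6) = mex{0,0,0} = 1
G(7) = mex{2,1,0} = 3
G(8) = mex{1,1,1,0} = 2
G(9) = mex{3,0,1,0} = 2
G(10) = mex{2,2,0,1} = 3
G(11) = mex{2,1,2,1} = 0
G(12) = mex{3,3,1,0} = 2
G(13) = mex{0,2,3,2} = 1
G(14) = mex{2,2,2,1} = 0
G(15) = mex{1,3,2,3} = 0
G(16) = mex{0,0,3,2} = 1
G(17) = mex{0,2,0,2} = 1
G(18) = mex{1,1,2,3} = 0
G(19) = mex{1,0,1,0} = 2
G(20) = mex{0,0,0,2} = 1
G(21) = mex{2,1,0,1} = 3
G_B(21) = 3.
Combined Grundy value = 0 ⊕ 3 = 3.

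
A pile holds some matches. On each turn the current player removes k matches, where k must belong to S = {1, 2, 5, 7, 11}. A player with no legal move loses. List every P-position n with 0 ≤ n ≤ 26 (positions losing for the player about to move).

n :  0  1  2  3  4  5  6  7  8  9 10 11 12 13 14 15 16 17 18 19 20 21 22 23 24 25 26
G :  0  1  2  0  1  2  0  1  2  0  1  2  0  1  2  0  1  2  0  1  2  0  1  2  0  1  2
P-positions are exactly the n with G(n) = 0.

0, 3, 6, 9, 12, 15, 18, 21, 24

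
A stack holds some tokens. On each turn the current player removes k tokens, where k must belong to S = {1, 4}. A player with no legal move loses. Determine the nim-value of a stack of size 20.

n :  0  1  2  3  4  5  6  7  8  9 10 11 12 13 14 15 16 17 18 19 20
G :  0  1  0  1  2  0  1  0  1  2  0  1  0  1  2  0  1  0  1  2  0

0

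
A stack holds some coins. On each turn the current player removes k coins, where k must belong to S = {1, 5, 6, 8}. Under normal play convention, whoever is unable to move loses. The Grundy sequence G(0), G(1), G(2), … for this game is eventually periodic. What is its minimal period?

11

n :  0  1  2  3  4  5  6  7  8  9 10 11 12 13 14 15 16 17 18 19 20 21 22 23
G :  0  1  0  1  0  1  2  3  2  3  2  0  1  0  1  0  1  2  3  2  3  2  0  1
G(n+11) = G(n) holds for n = 0,…,7 (a full window of length max(S) = 8), so the sequence is purely periodic with period 11.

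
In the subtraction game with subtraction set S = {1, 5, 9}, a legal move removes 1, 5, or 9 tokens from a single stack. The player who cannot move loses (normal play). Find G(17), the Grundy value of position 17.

1

n :  0  1  2  3  4  5  6  7  8  9 10 11 12 13 14 15 16 17
G :  0  1  0  1  0  1  0  1  0  1  0  1  0  1  0  1  0  1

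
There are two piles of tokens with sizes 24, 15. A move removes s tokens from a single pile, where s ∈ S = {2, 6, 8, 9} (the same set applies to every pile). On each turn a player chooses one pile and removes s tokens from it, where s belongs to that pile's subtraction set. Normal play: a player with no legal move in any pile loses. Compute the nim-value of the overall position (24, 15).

2

All piles use S = {2, 6, 8, 9}:
G(0) = 0
G(1) = mex{} = 0
G(2) = mex{0} = 1
G(3) = mex{0} = 1
G(4) = mex{1} = 0
G(5) = mex{1} = 0
G(6) = mex{0,0} = 1
G(7) = mex{0,0} = 1
G(8) = mex{1,1,0} = 2
G(9) = mex{1,1,0,0} = 2
G(10) = mex{2,0,1,0} = 3
G(11) = mex{2,0,1,1} = 3
G(12) = mex{3,1,0,1} = 2
G(13) = mex{3,1,0,0} = 2
G(14) = mex{2,2,1,0} = 3
G(15) = mex{2,2,1,1} = 0
G(16) = mex{3,3,2,1} = 0
G(17) = mex{0,3,2,2} = 1
G(18) = mex{0,2,3,2} = 1
G(19) = mex{1,2,3,3} = 0
G(20) = mex{1,3,2,3} = 0
G(21) = mex{0,0,2,2} = 1
G(22) = mex{0,0,3,2} = 1
G(23) = mex{1,1,0,3} = 2
G(24) = mex{1,1,0,0} = 2
Pile A: G(24) = 2.
Pile B: G(15) = 0.
Combined Grundy value = 2 ⊕ 0 = 2.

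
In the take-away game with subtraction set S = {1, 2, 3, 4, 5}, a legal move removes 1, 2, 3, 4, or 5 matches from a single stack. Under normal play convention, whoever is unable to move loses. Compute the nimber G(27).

n :  0  1  2  3  4  5  6  7  8  9 10 11 12 13 14 15 16 17 18 19 20 21 22 23 24 25 26 27
G :  0  1  2  3  4  5  0  1  2  3  4  5  0  1  2  3  4  5  0  1  2  3  4  5  0  1  2  3

3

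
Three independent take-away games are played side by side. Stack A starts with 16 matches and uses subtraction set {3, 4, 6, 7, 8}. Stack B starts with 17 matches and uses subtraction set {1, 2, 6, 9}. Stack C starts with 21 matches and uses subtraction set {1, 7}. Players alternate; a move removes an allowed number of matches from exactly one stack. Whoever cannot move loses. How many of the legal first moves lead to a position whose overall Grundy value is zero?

Stack A, S = {3, 4, 6, 7, 8}:
G(0) = 0
G(1) = mex{} = 0
G(2) = mex{} = 0
G(3) = mex{0} = 1
G(4) = mex{0,0} = 1
G(5) = mex{0,0} = 1
G(6) = mex{1,0,0} = 2
G(7) = mex{1,1,0,0} = 2
G(8) = mex{1,1,0,0,0} = 2
G(9) = mex{2,1,1,0,0} = 3
G(10) = mex{2,2,1,1,0} = 3
G(11) = mex{2,2,1,1,1} = 0
G(12) = mex{3,2,2,1,1} = 0
G(13) = mex{3,3,2,2,1} = 0
G(14) = mex{0,3,2,2,2} = 1
G(15) = mex{0,0,3,2,2} = 1
G(16) = mex{0,0,3,3,2} = 1
G_A(16) = 1.
Stack B, S = {1, 2, 6, 9}:
G(0) = 0
G(1) = mex{0} = 1
G(2) = mex{1,0} = 2
G(3) = mex{2,1} = 0
G(4) = mex{0,2} = 1
G(5) = mex{1,0} = 2
G(6) = mex{2,1,0} = 3
G(7) = mex{3,2,1} = 0
G(8) = mex{0,3,2} = 1
G(9) = mex{1,0,0,0} = 2
G(10) = mex{2,1,1,1} = 0
G(11) = mex{0,2,2,2} = 1
G(12) = mex{1,0,3,0} = 2
G(13) = mex{2,1,0,1} = 3
G(14) = mex{3,2,1,2} = 0
G(15) = mex{0,3,2,3} = 1
G(16) = mex{1,0,0,0} = 2
G(17) = mex{2,1,1,1} = 0
G_B(17) = 0.
Stack C, S = {1, 7}:
G(0) = 0
G(1) = mex{0} = 1
G(2) = mex{1} = 0
G(3) = mex{0} = 1
G(4) = mex{1} = 0
G(5) = mex{0} = 1
G(6) = mex{1} = 0
G(7) = mex{0,0} = 1
G(8) = mex{1,1} = 0
G(9) = mex{0,0} = 1
G(10) = mex{1,1} = 0
G(11) = mex{0,0} = 1
G(12) = mex{1,1} = 0
G(13) = mex{0,0} = 1
G(14) = mex{1,1} = 0
G(15) = mex{0,0} = 1
G(16) = mex{1,1} = 0
G(17) = mex{0,0} = 1
G(18) = mex{1,1} = 0
G(19) = mex{0,0} = 1
G(20) = mex{1,1} = 0
G(21) = mex{0,0} = 1
G_C(21) = 1.
Combined Grundy value = 1 ⊕ 0 ⊕ 1 = 0.
A winning move leaves total XOR = 0, i.e. changes one component's Grundy value g to g ⊕ X where X is the current total.
Stack A: target g' = 1⊕0 = 1, but every legal move changes the Grundy value (mex property), so 0 moves.
Stack B: target g' = 0⊕0 = 0, but every legal move changes the Grundy value (mex property), so 0 moves.
Stack C: target g' = 1⊕0 = 1, but every legal move changes the Grundy value (mex property), so 0 moves.

0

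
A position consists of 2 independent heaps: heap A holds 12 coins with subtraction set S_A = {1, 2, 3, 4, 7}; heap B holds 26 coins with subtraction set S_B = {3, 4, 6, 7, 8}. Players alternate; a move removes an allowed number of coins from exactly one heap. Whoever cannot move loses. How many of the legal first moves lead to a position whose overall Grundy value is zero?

3

Heap A, S = {1, 2, 3, 4, 7}:
G(0) = 0
G(1) = mex{0} = 1
G(2) = mex{1,0} = 2
G(3) = mex{2,1,0} = 3
G(4) = mex{3,2,1,0} = 4
G(5) = mex{4,3,2,1} = 0
G(6) = mex{0,4,3,2} = 1
G(7) = mex{1,0,4,3,0} = 2
G(8) = mex{2,1,0,4,1} = 3
G(9) = mex{3,2,1,0,2} = 4
G(10) = mex{4,3,2,1,3} = 0
G(11) = mex{0,4,3,2,4} = 1
G(12) = mex{1,0,4,3,0} = 2
G_A(12) = 2.
Heap B, S = {3, 4, 6, 7, 8}:
G(0) = 0
G(1) = mex{} = 0
G(2) = mex{} = 0
G(3) = mex{0} = 1
G(4) = mex{0,0} = 1
G(5) = mex{0,0} = 1
G(6) = mex{1,0,0} = 2
G(7) = mex{1,1,0,0} = 2
G(8) = mex{1,1,0,0,0} = 2
G(9) = mex{2,1,1,0,0} = 3
G(10) = mex{2,2,1,1,0} = 3
G(11) = mex{2,2,1,1,1} = 0
G(12) = mex{3,2,2,1,1} = 0
G(13) = mex{3,3,2,2,1} = 0
G(14) = mex{0,3,2,2,2} = 1
G(15) = mex{0,0,3,2,2} = 1
G(16) = mex{0,0,3,3,2} = 1
G(17) = mex{1,0,0,3,3} = 2
G(18) = mex{1,1,0,0,3} = 2
G(19) = mex{1,1,0,0,0} = 2
G(20) = mex{2,1,1,0,0} = 3
G(21) = mex{2,2,1,1,0} = 3
G(22) = mex{2,2,1,1,1} = 0
G(23) = mex{3,2,2,1,1} = 0
G(24) = mex{3,3,2,2,1} = 0
G(25) = mex{0,3,2,2,2} = 1
G(26) = mex{0,0,3,2,2} = 1
G_B(26) = 1.
Combined Grundy value = 2 ⊕ 1 = 3.
A winning move leaves total XOR = 0, i.e. changes one component's Grundy value g to g ⊕ X where X is the current total.
Heap A: need g' = 2⊕3 = 1. Options: 12−1→G=1, 12−2→G=0, 12−3→G=4, 12−4→G=3, 12−7→G=0. Hits: 1.
Heap B: need g' = 1⊕3 = 2. Options: 26−3→G=0, 26−4→G=0, 26−6→G=3, 26−7→G=2, 26−8→G=2. Hits: 2.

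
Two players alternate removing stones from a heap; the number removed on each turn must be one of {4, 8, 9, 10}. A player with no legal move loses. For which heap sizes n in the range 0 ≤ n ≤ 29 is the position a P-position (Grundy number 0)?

0, 1, 2, 3, 14, 15, 16, 17, 28, 29

n :  0  1  2  3  4  5  6  7  8  9 10 11 12 13 14 15 16 17 18 19 20 21 22 23 24 25 26 27 28 29
G :  0  0  0  0  1  1  1  1  2  2  2  2  3  3  0  0  0  0  1  1  1  1  2  2  2  2  3  3  0  0
P-positions are exactly the n with G(n) = 0.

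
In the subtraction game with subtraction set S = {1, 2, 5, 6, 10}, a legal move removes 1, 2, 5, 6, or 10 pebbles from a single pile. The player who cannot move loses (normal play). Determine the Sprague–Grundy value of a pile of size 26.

1

n :  0  1  2  3  4  5  6  7  8  9 10 11 12 13 14 15 16 17 18 19 20 21 22 23 24 25 26
G :  0  1  2  0  1  2  3  0  1  2  3  0  1  2  0  1  2  3  0  1  2  3  0  1  2  0  1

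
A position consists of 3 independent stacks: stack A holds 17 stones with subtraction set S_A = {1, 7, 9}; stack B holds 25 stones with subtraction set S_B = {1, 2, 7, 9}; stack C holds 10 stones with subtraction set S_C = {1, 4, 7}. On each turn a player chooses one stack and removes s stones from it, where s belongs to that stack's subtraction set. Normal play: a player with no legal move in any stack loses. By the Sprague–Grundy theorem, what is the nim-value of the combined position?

1

Stack A, S = {1, 7, 9}:
G(0) = 0
G(1) = mex{0} = 1
G(2) = mex{1} = 0
G(3) = mex{0} = 1
G(4) = mex{1} = 0
G(5) = mex{0} = 1
G(6) = mex{1} = 0
G(7) = mex{0,0} = 1
G(8) = mex{1,1} = 0
G(9) = mex{0,0,0} = 1
G(10) = mex{1,1,1} = 0
G(11) = mex{0,0,0} = 1
G(12) = mex{1,1,1} = 0
G(13) = mex{0,0,0} = 1
G(14) = mex{1,1,1} = 0
G(15) = mex{0,0,0} = 1
G(16) = mex{1,1,1} = 0
G(17) = mex{0,0,0} = 1
G_A(17) = 1.
Stack B, S = {1, 2, 7, 9}:
n :  0  1  2  3  4  5  6  7  8  9 10 11 12 13 14 15 16 17 18 19 20 21 22 23 24 25
G :  0  1  2  0  1  2  0  1  2  3  4  0  1  2  0  1  2  0  1  2  3  4  0  1  2  0
G_B(25) = 0.
Stack C, S = {1, 4, 7}:
G(0) = 0
G(1) = mex{0} = 1
G(2) = mex{1} = 0
G(3) = mex{0} = 1
G(4) = mex{1,0} = 2
G(5) = mex{2,1} = 0
G(6) = mex{0,0} = 1
G(7) = mex{1,1,0} = 2
G(8) = mex{2,2,1} = 0
G(9) = mex{0,0,0} = 1
G(10) = mex{1,1,1} = 0
G_C(10) = 0.
Combined Grundy value = 1 ⊕ 0 ⊕ 0 = 1.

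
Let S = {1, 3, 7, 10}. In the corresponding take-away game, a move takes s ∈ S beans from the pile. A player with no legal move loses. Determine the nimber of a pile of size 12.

2

n :  0  1  2  3  4  5  6  7  8  9 10 11 12
G :  0  1  0  1  0  1  0  1  0  1  2  3  2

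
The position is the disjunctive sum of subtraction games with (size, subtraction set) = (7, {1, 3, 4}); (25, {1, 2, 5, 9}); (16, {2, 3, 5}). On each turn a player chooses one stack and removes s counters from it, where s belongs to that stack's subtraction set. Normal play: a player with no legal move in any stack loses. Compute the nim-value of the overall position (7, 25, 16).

Stack A, S = {1, 3, 4}:
G(0) = 0
G(1) = mex{0} = 1
G(2) = mex{1} = 0
G(3) = mex{0,0} = 1
G(4) = mex{1,1,0} = 2
G(5) = mex{2,0,1} = 3
G(6) = mex{3,1,0} = 2
G(7) = mex{2,2,1} = 0
G_A(7) = 0.
Stack B, S = {1, 2, 5, 9}:
G(0) = 0
G(1) = mex{0} = 1
G(2) = mex{1,0} = 2
G(3) = mex{2,1} = 0
G(4) = mex{0,2} = 1
G(5) = mex{1,0,0} = 2
G(6) = mex{2,1,1} = 0
G(7) = mex{0,2,2} = 1
G(8) = mex{1,0,0} = 2
G(9) = mex{2,1,1,0} = 3
G(10) = mex{3,2,2,1} = 0
G(11) = mex{0,3,0,2} = 1
G(12) = mex{1,0,1,0} = 2
G(13) = mex{2,1,2,1} = 0
G(14) = mex{0,2,3,2} = 1
G(15) = mex{1,0,0,0} = 2
G(16) = mex{2,1,1,1} = 0
G(17) = mex{0,2,2,2} = 1
G(18) = mex{1,0,0,3} = 2
G(19) = mex{2,1,1,0} = 3
G(20) = mex{3,2,2,1} = 0
G(21) = mex{0,3,0,2} = 1
G(22) = mex{1,0,1,0} = 2
G(23) = mex{2,1,2,1} = 0
G(24) = mex{0,2,3,2} = 1
G(25) = mex{1,0,0,0} = 2
G_B(25) = 2.
Stack C, S = {2, 3, 5}:
G(0) = 0
G(1) = mex{} = 0
G(2) = mex{0} = 1
G(3) = mex{0,0} = 1
G(4) = mex{1,0} = 2
G(5) = mex{1,1,0} = 2
G(6) = mex{2,1,0} = 3
G(7) = mex{2,2,1} = 0
G(8) = mex{3,2,1} = 0
G(9) = mex{0,3,2} = 1
G(10) = mex{0,0,2} = 1
G(11) = mex{1,0,3} = 2
G(12) = mex{1,1,0} = 2
G(13) = mex{2,1,0} = 3
G(14) = mex{2,2,1} = 0
G(15) = mex{3,2,1} = 0
G(16) = mex{0,3,2} = 1
G_C(16) = 1.
Combined Grundy value = 0 ⊕ 2 ⊕ 1 = 3.

3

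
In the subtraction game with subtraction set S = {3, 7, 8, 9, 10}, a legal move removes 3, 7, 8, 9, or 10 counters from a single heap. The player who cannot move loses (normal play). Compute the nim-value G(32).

n :  0  1  2  3  4  5  6  7  8  9 10 11 12 13 14 15 16 17 18 19 20 21 22 23 24 25 26 27 28 29 30 31 32
G :  0  0  0  1  1  1  0  2  2  1  3  3  2  2  4  3  3  0  0  0  1  1  1  0  2  2  1  3  3  2  2  4  3

3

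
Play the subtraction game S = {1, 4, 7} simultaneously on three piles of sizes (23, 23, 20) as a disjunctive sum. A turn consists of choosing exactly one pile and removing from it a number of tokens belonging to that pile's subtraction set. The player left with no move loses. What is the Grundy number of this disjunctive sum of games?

2

All piles use S = {1, 4, 7}:
G(0) = 0
G(1) = mex{0} = 1
G(2) = mex{1} = 0
G(3) = mex{0} = 1
G(4) = mex{1,0} = 2
G(5) = mex{2,1} = 0
G(6) = mex{0,0} = 1
G(7) = mex{1,1,0} = 2
G(8) = mex{2,2,1} = 0
G(9) = mex{0,0,0} = 1
G(10) = mex{1,1,1} = 0
G(11) = mex{0,2,2} = 1
G(12) = mex{1,0,0} = 2
G(13) = mex{2,1,1} = 0
G(14) = mex{0,0,2} = 1
G(15) = mex{1,1,0} = 2
G(16) = mex{2,2,1} = 0
G(17) = mex{0,0,0} = 1
G(18) = mex{1,1,1} = 0
G(19) = mex{0,2,2} = 1
G(20) = mex{1,0,0} = 2
G(21) = mex{2,1,1} = 0
G(22) = mex{0,0,2} = 1
G(23) = mex{1,1,0} = 2
Pile A: G(23) = 2.
Pile B: G(23) = 2.
Pile C: G(20) = 2.
Combined Grundy value = 2 ⊕ 2 ⊕ 2 = 2.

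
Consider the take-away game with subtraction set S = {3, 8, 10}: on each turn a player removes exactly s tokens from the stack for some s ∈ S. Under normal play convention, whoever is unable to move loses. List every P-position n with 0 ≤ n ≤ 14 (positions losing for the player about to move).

0, 1, 2, 6, 7, 13

n :  0  1  2  3  4  5  6  7  8  9 10 11 12 13 14
G :  0  0  0  1  1  1  0  0  2  1  1  3  2  0  2
P-positions are exactly the n with G(n) = 0.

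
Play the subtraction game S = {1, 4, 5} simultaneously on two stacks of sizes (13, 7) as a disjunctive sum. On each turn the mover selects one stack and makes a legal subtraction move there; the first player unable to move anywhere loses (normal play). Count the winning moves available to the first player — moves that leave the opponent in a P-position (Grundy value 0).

0

All stacks use S = {1, 4, 5}:
n :  0  1  2  3  4  5  6  7  8  9 10 11 12 13
G :  0  1  0  1  2  3  2  3  0  1  0  1  2  3
Stack A: G(13) = 3.
Stack B: G(7) = 3.
Combined Grundy value = 3 ⊕ 3 = 0.
A winning move leaves total XOR = 0, i.e. changes one component's Grundy value g to g ⊕ X where X is the current total.
Stack A: target g' = 3⊕0 = 3, but every legal move changes the Grundy value (mex property), so 0 moves.
Stack B: target g' = 3⊕0 = 3, but every legal move changes the Grundy value (mex property), so 0 moves.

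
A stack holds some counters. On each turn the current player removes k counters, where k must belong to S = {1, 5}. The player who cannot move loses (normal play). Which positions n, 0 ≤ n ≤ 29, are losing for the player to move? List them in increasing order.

n :  0  1  2  3  4  5  6  7  8  9 10 11 12 13 14 15 16 17 18 19 20 21 22 23 24 25 26 27 28 29
G :  0  1  0  1  0  1  0  1  0  1  0  1  0  1  0  1  0  1  0  1  0  1  0  1  0  1  0  1  0  1
P-positions are exactly the n with G(n) = 0.

0, 2, 4, 6, 8, 10, 12, 14, 16, 18, 20, 22, 24, 26, 28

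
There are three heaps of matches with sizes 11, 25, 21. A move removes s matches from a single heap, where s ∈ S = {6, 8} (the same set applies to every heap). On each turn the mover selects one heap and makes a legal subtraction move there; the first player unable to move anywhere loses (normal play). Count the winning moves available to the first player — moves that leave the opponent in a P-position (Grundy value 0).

5

All heaps use S = {6, 8}:
n :  0  1  2  3  4  5  6  7  8  9 10 11 12 13 14 15 16 17 18 19 20 21 22 23 24 25
G :  0  0  0  0  0  0  1  1  1  1  1  1  2  2  0  0  0  0  0  0  1  1  1  1  1  1
Heap A: G(11) = 1.
Heap B: G(25) = 1.
Heap C: G(21) = 1.
Combined Grundy value = 1 ⊕ 1 ⊕ 1 = 1.
A winning move leaves total XOR = 0, i.e. changes one component's Grundy value g to g ⊕ X where X is the current total.
Heap A: need g' = 1⊕1 = 0. Options: 11−6→G=0, 11−8→G=0. Hits: 2.
Heap B: need g' = 1⊕1 = 0. Options: 25−6→G=0, 25−8→G=0. Hits: 2.
Heap C: need g' = 1⊕1 = 0. Options: 21−6→G=0, 21−8→G=2. Hits: 1.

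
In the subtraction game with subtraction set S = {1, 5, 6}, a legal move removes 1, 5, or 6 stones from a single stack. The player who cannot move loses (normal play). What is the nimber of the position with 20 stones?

3

n :  0  1  2  3  4  5  6  7  8  9 10 11 12 13 14 15 16 17 18 19 20
G :  0  1  0  1  0  1  2  3  2  3  2  0  1  0  1  0  1  2  3  2  3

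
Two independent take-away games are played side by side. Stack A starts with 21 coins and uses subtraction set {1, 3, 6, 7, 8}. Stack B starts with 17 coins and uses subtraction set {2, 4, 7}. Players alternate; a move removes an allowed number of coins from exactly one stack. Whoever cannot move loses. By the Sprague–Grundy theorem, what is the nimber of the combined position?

3

Stack A, S = {1, 3, 6, 7, 8}:
n :  0  1  2  3  4  5  6  7  8  9 10 11 12 13 14 15 16 17 18 19 20 21
G :  0  1  0  1  0  1  2  3  2  3  2  3  4  0  1  0  1  0  1  2  3  2
G_A(21) = 2.
Stack B, S = {2, 4, 7}:
G(0) = 0
G(1) = mex{} = 0
G(2) = mex{0} = 1
G(3) = mex{0} = 1
G(4) = mex{1,0} = 2
G(5) = mex{1,0} = 2
G(6) = mex{2,1} = 0
G(7) = mex{2,1,0} = 3
G(8) = mex{0,2,0} = 1
G(9) = mex{3,2,1} = 0
G(10) = mex{1,0,1} = 2
G(11) = mex{0,3,2} = 1
G(12) = mex{2,1,2} = 0
G(13) = mex{1,0,0} = 2
G(14) = mex{0,2,3} = 1
G(15) = mex{2,1,1} = 0
G(16) = mex{1,0,0} = 2
G(17) = mex{0,2,2} = 1
G_B(17) = 1.
Combined Grundy value = 2 ⊕ 1 = 3.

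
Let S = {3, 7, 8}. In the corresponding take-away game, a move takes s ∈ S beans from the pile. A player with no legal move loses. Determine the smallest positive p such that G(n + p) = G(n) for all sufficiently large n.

G(0) = 0
G(1) = mex{} = 0
G(2) = mex{} = 0
G(3) = mex{0} = 1
G(4) = mex{0} = 1
G(5) = mex{0} = 1
G(6) = mex{1} = 0
G(7) = mex{1,0} = 2
G(8) = mex{1,0,0} = 2
G(9) = mex{0,0,0} = 1
G(10) = mex{2,1,0} = 3
G(11) = mex{2,1,1} = 0
G(12) = mex{1,1,1} = 0
G(13) = mex{3,0,1} = 2
G(14) = mex{0,2,0} = 1
G(15) = mex{0,2,2} = 1
G(16) = mex{2,1,2} = 0
G(17) = mex{1,3,1} = 0
G(18) = mex{1,0,3} = 2
G(19) = mex{0,0,0} = 1
G(20) = mex{0,2,0} = 1
G(21) = mex{2,1,2} = 0
G(22) = mex{1,1,1} = 0
G(23) = mex{1,0,1} = 2
G(24) = mex{0,0,0} = 1
G(25) = mex{0,2,0} = 1
From n = 11 onward G(n+5) = G(n); since this holds over max(S) = 8 consecutive positions the period is 5 (pre-period 11).

5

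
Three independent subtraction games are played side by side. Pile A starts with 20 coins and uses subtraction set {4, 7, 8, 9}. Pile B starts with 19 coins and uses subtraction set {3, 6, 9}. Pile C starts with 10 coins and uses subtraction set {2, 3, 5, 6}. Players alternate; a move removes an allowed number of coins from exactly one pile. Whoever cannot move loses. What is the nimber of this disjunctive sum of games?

Pile A, S = {4, 7, 8, 9}:
G(0) = 0
G(1) = mex{} = 0
G(2) = mex{} = 0
G(3) = mex{} = 0
G(4) = mex{0} = 1
G(5) = mex{0} = 1
G(6) = mex{0} = 1
G(7) = mex{0,0} = 1
G(8) = mex{1,0,0} = 2
G(9) = mex{1,0,0,0} = 2
G(10) = mex{1,0,0,0} = 2
G(11) = mex{1,1,0,0} = 2
G(12) = mex{2,1,1,0} = 3
G(13) = mex{2,1,1,1} = 0
G(14) = mex{2,1,1,1} = 0
G(15) = mex{2,2,1,1} = 0
G(16) = mex{3,2,2,1} = 0
G(17) = mex{0,2,2,2} = 1
G(18) = mex{0,2,2,2} = 1
G(19) = mex{0,3,2,2} = 1
G(20) = mex{0,0,3,2} = 1
G_A(20) = 1.
Pile B, S = {3, 6, 9}:
G(0) = 0
G(1) = mex{} = 0
G(2) = mex{} = 0
G(3) = mex{0} = 1
G(4) = mex{0} = 1
G(5) = mex{0} = 1
G(6) = mex{1,0} = 2
G(7) = mex{1,0} = 2
G(8) = mex{1,0} = 2
G(9) = mex{2,1,0} = 3
G(10) = mex{2,1,0} = 3
G(11) = mex{2,1,0} = 3
G(12) = mex{3,2,1} = 0
G(13) = mex{3,2,1} = 0
G(14) = mex{3,2,1} = 0
G(15) = mex{0,3,2} = 1
G(16) = mex{0,3,2} = 1
G(17) = mex{0,3,2} = 1
G(18) = mex{1,0,3} = 2
G(19) = mex{1,0,3} = 2
G_B(19) = 2.
Pile C, S = {2, 3, 5, 6}:
n :  0  1  2  3  4  5  6  7  8  9 10
G :  0  0  1  1  2  2  3  3  0  0  1
G_C(10) = 1.
Combined Grundy value = 1 ⊕ 2 ⊕ 1 = 2.

2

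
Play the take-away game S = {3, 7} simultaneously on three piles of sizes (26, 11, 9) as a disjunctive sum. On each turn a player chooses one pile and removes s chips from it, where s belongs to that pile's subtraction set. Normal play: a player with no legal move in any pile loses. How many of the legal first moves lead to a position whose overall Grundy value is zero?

All piles use S = {3, 7}:
G(0) = 0
G(1) = mex{} = 0
G(2) = mex{} = 0
G(3) = mex{0} = 1
G(4) = mex{0} = 1
G(5) = mex{0} = 1
G(6) = mex{1} = 0
G(7) = mex{1,0} = 2
G(8) = mex{1,0} = 2
G(9) = mex{0,0} = 1
G(10) = mex{2,1} = 0
G(11) = mex{2,1} = 0
G(12) = mex{1,1} = 0
G(13) = mex{0,0} = 1
G(14) = mex{0,2} = 1
G(15) = mex{0,2} = 1
G(16) = mex{1,1} = 0
G(17) = mex{1,0} = 2
G(18) = mex{1,0} = 2
G(19) = mex{0,0} = 1
G(20) = mex{2,1} = 0
G(21) = mex{2,1} = 0
G(22) = mex{1,1} = 0
G(23) = mex{0,0} = 1
G(24) = mex{0,2} = 1
G(25) = mex{0,2} = 1
G(26) = mex{1,1} = 0
Pile A: G(26) = 0.
Pile B: G(11) = 0.
Pile C: G(9) = 1.
Combined Grundy value = 0 ⊕ 0 ⊕ 1 = 1.
A winning move leaves total XOR = 0, i.e. changes one component's Grundy value g to g ⊕ X where X is the current total.
Pile A: need g' = 0⊕1 = 1. Options: 26−3→G=1, 26−7→G=1. Hits: 2.
Pile B: need g' = 0⊕1 = 1. Options: 11−3→G=2, 11−7→G=1. Hits: 1.
Pile C: need g' = 1⊕1 = 0. Options: 9−3→G=0, 9−7→G=0. Hits: 2.

5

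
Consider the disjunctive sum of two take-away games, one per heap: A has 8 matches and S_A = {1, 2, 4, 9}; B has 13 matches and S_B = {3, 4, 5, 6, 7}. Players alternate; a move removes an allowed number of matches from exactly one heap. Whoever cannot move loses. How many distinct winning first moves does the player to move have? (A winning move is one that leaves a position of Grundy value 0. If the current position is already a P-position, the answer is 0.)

Heap A, S = {1, 2, 4, 9}:
n : 0 1 2 3 4 5 6 7 8
G : 0 1 2 0 1 2 0 1 2
G_A(8) = 2.
Heap B, S = {3, 4, 5, 6, 7}:
n :  0  1  2  3  4  5  6  7  8  9 10 11 12 13
G :  0  0  0  1  1  1  2  2  2  3  0  0  0  1
G_B(13) = 1.
Combined Grundy value = 2 ⊕ 1 = 3.
A winning move leaves total XOR = 0, i.e. changes one component's Grundy value g to g ⊕ X where X is the current total.
Heap A: need g' = 2⊕3 = 1. Options: 8−1→G=1, 8−2→G=0, 8−4→G=1. Hits: 2.
Heap B: need g' = 1⊕3 = 2. Options: 13−3→G=0, 13−4→G=3, 13−5→G=2, 13−6→G=2, 13−7→G=2. Hits: 3.

5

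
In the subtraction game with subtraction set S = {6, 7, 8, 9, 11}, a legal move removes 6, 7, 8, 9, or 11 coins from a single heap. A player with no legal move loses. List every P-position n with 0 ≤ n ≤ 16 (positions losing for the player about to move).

0, 1, 2, 3, 4, 5

n :  0  1  2  3  4  5  6  7  8  9 10 11 12 13 14 15 16
G :  0  0  0  0  0  0  1  1  1  1  1  1  2  2  2  2  2
P-positions are exactly the n with G(n) = 0.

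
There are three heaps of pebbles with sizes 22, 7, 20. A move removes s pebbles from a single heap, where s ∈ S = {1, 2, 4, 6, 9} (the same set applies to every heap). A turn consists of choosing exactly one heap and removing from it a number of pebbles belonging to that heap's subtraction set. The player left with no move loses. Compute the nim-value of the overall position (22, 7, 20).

All heaps use S = {1, 2, 4, 6, 9}:
n :  0  1  2  3  4  5  6  7  8  9 10 11 12 13 14 15 16 17 18 19 20 21 22
G :  0  1  2  0  1  2  3  4  0  1  2  0  1  2  3  4  0  1  2  0  1  2  3
Heap A: G(22) = 3.
Heap B: G(7) = 4.
Heap C: G(20) = 1.
Combined Grundy value = 3 ⊕ 4 ⊕ 1 = 6.

6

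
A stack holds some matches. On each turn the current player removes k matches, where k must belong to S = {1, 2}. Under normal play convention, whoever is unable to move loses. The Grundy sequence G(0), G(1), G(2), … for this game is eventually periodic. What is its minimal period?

G(0) = 0
G(1) = mex{0} = 1
G(2) = mex{1,0} = 2
G(3) = mex{2,1} = 0
G(4) = mex{0,2} = 1
G(5) = mex{1,0} = 2
G(6) = mex{2,1} = 0
G(7) = mex{0,2} = 1
G(8) = mex{1,0} = 2
G(9) = mex{2,1} = 0
G(10) = mex{0,2} = 1
G(11) = mex{1,0} = 2
G(12) = mex{2,1} = 0
G(13) = mex{0,2} = 1
G(14) = mex{1,0} = 2
G(n+3) = G(n) holds for n = 0,…,1 (a full window of length max(S) = 2), so the sequence is purely periodic with period 3.

3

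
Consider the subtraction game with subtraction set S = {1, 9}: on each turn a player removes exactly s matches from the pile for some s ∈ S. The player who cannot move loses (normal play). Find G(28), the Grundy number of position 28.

0

n :  0  1  2  3  4  5  6  7  8  9 10 11 12 13 14 15 16 17 18 19 20 21 22 23 24 25 26 27 28
G :  0  1  0  1  0  1  0  1  0  1  0  1  0  1  0  1  0  1  0  1  0  1  0  1  0  1  0  1  0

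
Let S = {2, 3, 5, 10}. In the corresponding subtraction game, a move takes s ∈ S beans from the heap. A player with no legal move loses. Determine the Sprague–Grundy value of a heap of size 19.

G(0) = 0
G(1) = mex{} = 0
G(2) = mex{0} = 1
G(3) = mex{0,0} = 1
G(4) = mex{1,0} = 2
G(5) = mex{1,1,0} = 2
G(6) = mex{2,1,0} = 3
G(7) = mex{2,2,1} = 0
G(8) = mex{3,2,1} = 0
G(9) = mex{0,3,2} = 1
G(10) = mex{0,0,2,0} = 1
G(11) = mex{1,0,3,0} = 2
G(12) = mex{1,1,0,1} = 2
G(13) = mex{2,1,0,1} = 3
G(14) = mex{2,2,1,2} = 0
G(15) = mex{3,2,1,2} = 0
G(16) = mex{0,3,2,3} = 1
G(17) = mex{0,0,2,0} = 1
G(18) = mex{1,0,3,0} = 2
G(19) = mex{1,1,0,1} = 2

2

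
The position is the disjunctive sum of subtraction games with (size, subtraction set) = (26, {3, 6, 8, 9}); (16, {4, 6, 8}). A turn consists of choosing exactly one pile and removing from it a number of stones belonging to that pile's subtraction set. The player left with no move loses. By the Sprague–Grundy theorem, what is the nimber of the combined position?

Pile A, S = {3, 6, 8, 9}:
n :  0  1  2  3  4  5  6  7  8  9 10 11 12 13 14 15 16 17 18 19 20 21 22 23 24 25 26
G :  0  0  0  1  1  1  2  2  2  3  3  3  0  0  0  1  1  1  2  2  2  3  3  3  0  0  0
G_A(26) = 0.
Pile B, S = {4, 6, 8}:
n :  0  1  2  3  4  5  6  7  8  9 10 11 12 13 14 15 16
G :  0  0  0  0  1  1  1  1  2  2  2  2  0  0  0  0  1
G_B(16) = 1.
Combined Grundy value = 0 ⊕ 1 = 1.

1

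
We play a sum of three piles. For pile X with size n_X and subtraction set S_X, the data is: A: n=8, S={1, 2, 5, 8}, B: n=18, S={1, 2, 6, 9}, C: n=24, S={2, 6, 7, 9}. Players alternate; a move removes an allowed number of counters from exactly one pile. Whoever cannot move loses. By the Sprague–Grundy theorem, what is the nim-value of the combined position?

Pile A, S = {1, 2, 5, 8}:
G(0) = 0
G(1) = mex{0} = 1
G(2) = mex{1,0} = 2
G(3) = mex{2,1} = 0
G(4) = mex{0,2} = 1
G(5) = mex{1,0,0} = 2
G(6) = mex{2,1,1} = 0
G(7) = mex{0,2,2} = 1
G(8) = mex{1,0,0,0} = 2
G_A(8) = 2.
Pile B, S = {1, 2, 6, 9}:
n :  0  1  2  3  4  5  6  7  8  9 10 11 12 13 14 15 16 17 18
G :  0  1  2  0  1  2  3  0  1  2  0  1  2  3  0  1  2  0  1
G_B(18) = 1.
Pile C, S = {2, 6, 7, 9}:
G(0) = 0
G(1) = mex{} = 0
G(2) = mex{0} = 1
G(3) = mex{0} = 1
G(4) = mex{1} = 0
G(5) = mex{1} = 0
G(6) = mex{0,0} = 1
G(7) = mex{0,0,0} = 1
G(8) = mex{1,1,0} = 2
G(9) = mex{1,1,1,0} = 2
G(10) = mex{2,0,1,0} = 3
G(11) = mex{2,0,0,1} = 3
G(12) = mex{3,1,0,1} = 2
G(13) = mex{3,1,1,0} = 2
G(14) = mex{2,2,1,0} = 3
G(15) = mex{2,2,2,1} = 0
G(16) = mex{3,3,2,1} = 0
G(17) = mex{0,3,3,2} = 1
G(18) = mex{0,2,3,2} = 1
G(19) = mex{1,2,2,3} = 0
G(20) = mex{1,3,2,3} = 0
G(21) = mex{0,0,3,2} = 1
G(22) = mex{0,0,0,2} = 1
G(23) = mex{1,1,0,3} = 2
G(24) = mex{1,1,1,0} = 2
G_C(24) = 2.
Combined Grundy value = 2 ⊕ 1 ⊕ 2 = 1.

1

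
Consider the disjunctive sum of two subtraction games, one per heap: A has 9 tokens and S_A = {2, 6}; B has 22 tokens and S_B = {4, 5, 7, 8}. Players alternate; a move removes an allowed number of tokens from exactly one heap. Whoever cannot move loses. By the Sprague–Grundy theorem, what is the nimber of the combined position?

Heap A, S = {2, 6}:
n : 0 1 2 3 4 5 6 7 8 9
G : 0 0 1 1 0 0 1 1 0 0
G_A(9) = 0.
Heap B, S = {4, 5, 7, 8}:
n :  0  1  2  3  4  5  6  7  8  9 10 11 12 13 14 15 16 17 18 19 20 21 22
G :  0  0  0  0  1  1  1  1  2  2  2  2  0  0  0  0  1  1  1  1  2  2  2
G_B(22) = 2.
Combined Grundy value = 0 ⊕ 2 = 2.

2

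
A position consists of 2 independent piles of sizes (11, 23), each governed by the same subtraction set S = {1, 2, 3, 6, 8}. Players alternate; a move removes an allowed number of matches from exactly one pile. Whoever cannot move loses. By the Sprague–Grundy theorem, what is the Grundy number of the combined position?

All piles use S = {1, 2, 3, 6, 8}:
G(0) = 0
G(1) = mex{0} = 1
G(2) = mex{1,0} = 2
G(3) = mex{2,1,0} = 3
G(4) = mex{3,2,1} = 0
G(5) = mex{0,3,2} = 1
G(6) = mex{1,0,3,0} = 2
G(7) = mex{2,1,0,1} = 3
G(8) = mex{3,2,1,2,0} = 4
G(9) = mex{4,3,2,3,1} = 0
G(10) = mex{0,4,3,0,2} = 1
G(11) = mex{1,0,4,1,3} = 2
G(12) = mex{2,1,0,2,0} = 3
G(13) = mex{3,2,1,3,1} = 0
G(14) = mex{0,3,2,4,2} = 1
G(15) = mex{1,0,3,0,3} = 2
G(16) = mex{2,1,0,1,4} = 3
G(17) = mex{3,2,1,2,0} = 4
G(18) = mex{4,3,2,3,1} = 0
G(19) = mex{0,4,3,0,2} = 1
G(20) = mex{1,0,4,1,3} = 2
G(21) = mex{2,1,0,2,0} = 3
G(22) = mex{3,2,1,3,1} = 0
G(23) = mex{0,3,2,4,2} = 1
Pile A: G(11) = 2.
Pile B: G(23) = 1.
Combined Grundy value = 2 ⊕ 1 = 3.

3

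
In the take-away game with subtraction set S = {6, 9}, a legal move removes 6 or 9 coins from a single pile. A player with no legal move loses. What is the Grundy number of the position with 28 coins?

G(0) = 0
G(1) = mex{} = 0
G(2) = mex{} = 0
G(3) = mex{} = 0
G(4) = mex{} = 0
G(5) = mex{} = 0
G(6) = mex{0} = 1
G(7) = mex{0} = 1
G(8) = mex{0} = 1
G(9) = mex{0,0} = 1
G(10) = mex{0,0} = 1
G(11) = mex{0,0} = 1
G(12) = mex{1,0} = 2
G(13) = mex{1,0} = 2
G(14) = mex{1,0} = 2
G(15) = mex{1,1} = 0
G(16) = mex{1,1} = 0
G(17) = mex{1,1} = 0
G(18) = mex{2,1} = 0
G(19) = mex{2,1} = 0
G(20) = mex{2,1} = 0
G(21) = mex{0,2} = 1
G(22) = mex{0,2} = 1
G(23) = mex{0,2} = 1
G(24) = mex{0,0} = 1
G(25) = mex{0,0} = 1
G(26) = mex{0,0} = 1
G(27) = mex{1,0} = 2
G(28) = mex{1,0} = 2

2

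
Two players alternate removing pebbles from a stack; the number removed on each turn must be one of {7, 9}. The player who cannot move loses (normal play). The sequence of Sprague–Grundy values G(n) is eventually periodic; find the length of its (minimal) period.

16

G(0) = 0
G(1) = mex{} = 0
G(2) = mex{} = 0
G(3) = mex{} = 0
G(4) = mex{} = 0
G(5) = mex{} = 0
G(6) = mex{} = 0
G(7) = mex{0} = 1
G(8) = mex{0} = 1
G(9) = mex{0,0} = 1
G(10) = mex{0,0} = 1
G(11) = mex{0,0} = 1
G(12) = mex{0,0} = 1
G(13) = mex{0,0} = 1
G(14) = mex{1,0} = 2
G(15) = mex{1,0} = 2
G(16) = mex{1,1} = 0
G(17) = mex{1,1} = 0
G(18) = mex{1,1} = 0
G(19) = mex{1,1} = 0
G(20) = mex{1,1} = 0
G(21) = mex{2,1} = 0
G(22) = mex{2,1} = 0
G(23) = mex{0,2} = 1
G(24) = mex{0,2} = 1
G(25) = mex{0,0} = 1
G(26) = mex{0,0} = 1
G(27) = mex{0,0} = 1
G(28) = mex{0,0} = 1
G(29) = mex{0,0} = 1
G(30) = mex{1,0} = 2
G(31) = mex{1,0} = 2
G(32) = mex{1,1} = 0
G(33) = mex{1,1} = 0
G(n+16) = G(n) holds for n = 0,…,8 (a full window of length max(S) = 9), so the sequence is purely periodic with period 16.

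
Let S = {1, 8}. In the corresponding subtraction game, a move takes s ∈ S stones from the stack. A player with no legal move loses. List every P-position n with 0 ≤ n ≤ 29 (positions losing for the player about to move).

G(0) = 0
G(1) = mex{0} = 1
G(2) = mex{1} = 0
G(3) = mex{0} = 1
G(4) = mex{1} = 0
G(5) = mex{0} = 1
G(6) = mex{1} = 0
G(7) = mex{0} = 1
G(8) = mex{1,0} = 2
G(9) = mex{2,1} = 0
G(10) = mex{0,0} = 1
G(11) = mex{1,1} = 0
G(12) = mex{0,0} = 1
G(13) = mex{1,1} = 0
G(14) = mex{0,0} = 1
G(15) = mex{1,1} = 0
G(16) = mex{0,2} = 1
G(17) = mex{1,0} = 2
G(18) = mex{2,1} = 0
G(19) = mex{0,0} = 1
G(20) = mex{1,1} = 0
G(21) = mex{0,0} = 1
G(22) = mex{1,1} = 0
G(23) = mex{0,0} = 1
G(24) = mex{1,1} = 0
G(25) = mex{0,2} = 1
G(26) = mex{1,0} = 2
G(27) = mex{2,1} = 0
G(28) = mex{0,0} = 1
G(29) = mex{1,1} = 0
P-positions are exactly the n with G(n) = 0.

0, 2, 4, 6, 9, 11, 13, 15, 18, 20, 22, 24, 27, 29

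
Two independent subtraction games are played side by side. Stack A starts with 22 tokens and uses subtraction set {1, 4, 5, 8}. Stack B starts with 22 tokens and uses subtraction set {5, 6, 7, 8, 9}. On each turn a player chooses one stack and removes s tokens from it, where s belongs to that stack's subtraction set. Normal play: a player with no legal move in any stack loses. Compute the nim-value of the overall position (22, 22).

Stack A, S = {1, 4, 5, 8}:
G(0) = 0
G(1) = mex{0} = 1
G(2) = mex{1} = 0
G(3) = mex{0} = 1
G(4) = mex{1,0} = 2
G(5) = mex{2,1,0} = 3
G(6) = mex{3,0,1} = 2
G(7) = mex{2,1,0} = 3
G(8) = mex{3,2,1,0} = 4
G(9) = mex{4,3,2,1} = 0
G(10) = mex{0,2,3,0} = 1
G(11) = mex{1,3,2,1} = 0
G(12) = mex{0,4,3,2} = 1
G(13) = mex{1,0,4,3} = 2
G(14) = mex{2,1,0,2} = 3
G(15) = mex{3,0,1,3} = 2
G(16) = mex{2,1,0,4} = 3
G(17) = mex{3,2,1,0} = 4
G(18) = mex{4,3,2,1} = 0
G(19) = mex{0,2,3,0} = 1
G(20) = mex{1,3,2,1} = 0
G(21) = mex{0,4,3,2} = 1
G(22) = mex{1,0,4,3} = 2
G_A(22) = 2.
Stack B, S = {5, 6, 7, 8, 9}:
G(0) = 0
G(1) = mex{} = 0
G(2) = mex{} = 0
G(3) = mex{} = 0
G(4) = mex{} = 0
G(5) = mex{0} = 1
G(6) = mex{0,0} = 1
G(7) = mex{0,0,0} = 1
G(8) = mex{0,0,0,0} = 1
G(9) = mex{0,0,0,0,0} = 1
G(10) = mex{1,0,0,0,0} = 2
G(11) = mex{1,1,0,0,0} = 2
G(12) = mex{1,1,1,0,0} = 2
G(13) = mex{1,1,1,1,0} = 2
G(14) = mex{1,1,1,1,1} = 0
G(15) = mex{2,1,1,1,1} = 0
G(16) = mex{2,2,1,1,1} = 0
G(17) = mex{2,2,2,1,1} = 0
G(18) = mex{2,2,2,2,1} = 0
G(19) = mex{0,2,2,2,2} = 1
G(20) = mex{0,0,2,2,2} = 1
G(21) = mex{0,0,0,2,2} = 1
G(22) = mex{0,0,0,0,2} = 1
G_B(22) = 1.
Combined Grundy value = 2 ⊕ 1 = 3.

3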